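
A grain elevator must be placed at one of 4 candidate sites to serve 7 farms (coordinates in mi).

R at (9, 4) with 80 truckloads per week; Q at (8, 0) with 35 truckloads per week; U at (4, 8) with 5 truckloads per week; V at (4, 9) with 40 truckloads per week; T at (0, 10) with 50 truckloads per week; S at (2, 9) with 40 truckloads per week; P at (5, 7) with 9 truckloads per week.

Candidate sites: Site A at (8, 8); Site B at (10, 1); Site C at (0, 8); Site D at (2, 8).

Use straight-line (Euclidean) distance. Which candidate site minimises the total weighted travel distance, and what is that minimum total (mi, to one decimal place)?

Site D, total 1304.3 mi

Total weighted distance at each candidate:
  Site A (8, 8): total = 1478.9
  Site B (10, 1): total = 1972.9
  Site C (0, 8): total = 1604.1
  Site D (2, 8): total = 1304.3
Minimum is at Site D with total 1304.3 mi.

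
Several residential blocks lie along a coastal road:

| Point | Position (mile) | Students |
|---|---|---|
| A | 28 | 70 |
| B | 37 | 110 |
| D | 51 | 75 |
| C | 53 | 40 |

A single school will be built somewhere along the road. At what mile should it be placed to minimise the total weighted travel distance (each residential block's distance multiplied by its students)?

x = 37

For a sum of weighted absolute distances on a line, the optimum is the weighted median (not the mean). Total weight W = 295; half-weight = 147.5.
Sort by position and accumulate weight:
  mile 28 (A, w=70) → cum 70
  mile 37 (B, w=110) → cum 180  ≥ 147.5 → median here
  mile 51 (D, w=75) → cum 255
  mile 53 (C, w=40) → cum 295
Optimal location: mile 37.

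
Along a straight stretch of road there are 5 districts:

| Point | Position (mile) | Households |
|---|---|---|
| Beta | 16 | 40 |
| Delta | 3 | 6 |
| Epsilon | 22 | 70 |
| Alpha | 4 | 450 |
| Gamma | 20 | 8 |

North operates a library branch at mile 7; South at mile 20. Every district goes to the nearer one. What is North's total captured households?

456

The indifferent point is the midpoint (7+20)/2 = 13.5; districts left of it (closer to North at 7) go to North, those right go to South.
  Delta at 3 (w=6) → North
  Alpha at 4 (w=450) → North
  Beta at 16 (w=40) → South
  Gamma at 20 (w=8) → South
  Epsilon at 22 (w=70) → South
North captures 456; South captures 118.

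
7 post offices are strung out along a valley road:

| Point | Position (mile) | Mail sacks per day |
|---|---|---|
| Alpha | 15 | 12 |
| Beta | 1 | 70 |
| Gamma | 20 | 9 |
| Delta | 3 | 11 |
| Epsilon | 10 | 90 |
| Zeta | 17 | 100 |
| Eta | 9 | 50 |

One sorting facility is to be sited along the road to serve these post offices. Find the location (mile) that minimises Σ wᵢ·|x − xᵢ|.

x = 10

For a sum of weighted absolute distances on a line, the optimum is the weighted median (not the mean). Total weight W = 342; half-weight = 171.
Sort by position and accumulate weight:
  mile 1 (Beta, w=70) → cum 70
  mile 3 (Delta, w=11) → cum 81
  mile 9 (Eta, w=50) → cum 131
  mile 10 (Epsilon, w=90) → cum 221  ≥ 171 → median here
  mile 15 (Alpha, w=12) → cum 233
  mile 17 (Zeta, w=100) → cum 333
  mile 20 (Gamma, w=9) → cum 342
Optimal location: mile 10.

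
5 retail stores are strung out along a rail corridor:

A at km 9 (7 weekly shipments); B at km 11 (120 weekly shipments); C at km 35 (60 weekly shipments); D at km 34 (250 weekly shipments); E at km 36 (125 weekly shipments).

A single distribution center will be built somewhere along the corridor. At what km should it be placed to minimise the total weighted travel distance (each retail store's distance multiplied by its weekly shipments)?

x = 34

For a sum of weighted absolute distances on a line, the optimum is the weighted median (not the mean). Total weight W = 562; half-weight = 281.
Sort by position and accumulate weight:
  km 9 (A, w=7) → cum 7
  km 11 (B, w=120) → cum 127
  km 34 (D, w=250) → cum 377  ≥ 281 → median here
  km 35 (C, w=60) → cum 437
  km 36 (E, w=125) → cum 562
Optimal location: km 34.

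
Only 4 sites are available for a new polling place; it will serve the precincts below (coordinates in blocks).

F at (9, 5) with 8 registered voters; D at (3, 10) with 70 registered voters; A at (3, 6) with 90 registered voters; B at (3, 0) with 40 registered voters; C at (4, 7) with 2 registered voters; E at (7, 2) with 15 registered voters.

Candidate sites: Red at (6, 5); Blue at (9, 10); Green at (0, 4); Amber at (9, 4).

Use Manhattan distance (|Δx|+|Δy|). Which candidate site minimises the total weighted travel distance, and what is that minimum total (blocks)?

Red, total 1332 blocks

Total weighted distance at each candidate:
  Red (6, 5): total = 1332
  Blue (9, 10): total = 2166
  Green (0, 4): total = 1589
  Amber (9, 4): total = 2044
Minimum is at Red with total 1332 blocks.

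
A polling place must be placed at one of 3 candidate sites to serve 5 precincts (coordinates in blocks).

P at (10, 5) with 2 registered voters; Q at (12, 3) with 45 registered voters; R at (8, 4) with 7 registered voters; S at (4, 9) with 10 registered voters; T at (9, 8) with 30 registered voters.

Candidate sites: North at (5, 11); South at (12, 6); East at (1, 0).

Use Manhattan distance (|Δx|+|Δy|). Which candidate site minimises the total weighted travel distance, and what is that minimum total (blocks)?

Total weighted distance at each candidate:
  North (5, 11): total = 1007
  South (12, 6): total = 443
  East (1, 0): total = 1335
Minimum is at South with total 443 blocks.

South, total 443 blocks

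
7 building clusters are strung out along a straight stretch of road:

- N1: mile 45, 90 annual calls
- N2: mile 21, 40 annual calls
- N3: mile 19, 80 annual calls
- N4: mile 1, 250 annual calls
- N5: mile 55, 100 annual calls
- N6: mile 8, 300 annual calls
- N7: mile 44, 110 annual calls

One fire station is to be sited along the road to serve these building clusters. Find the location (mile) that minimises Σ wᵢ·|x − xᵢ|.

x = 8

For a sum of weighted absolute distances on a line, the optimum is the weighted median (not the mean). Total weight W = 970; half-weight = 485.
Sort by position and accumulate weight:
  mile 1 (N4, w=250) → cum 250
  mile 8 (N6, w=300) → cum 550  ≥ 485 → median here
  mile 19 (N3, w=80) → cum 630
  mile 21 (N2, w=40) → cum 670
  mile 44 (N7, w=110) → cum 780
  mile 45 (N1, w=90) → cum 870
  mile 55 (N5, w=100) → cum 970
Optimal location: mile 8.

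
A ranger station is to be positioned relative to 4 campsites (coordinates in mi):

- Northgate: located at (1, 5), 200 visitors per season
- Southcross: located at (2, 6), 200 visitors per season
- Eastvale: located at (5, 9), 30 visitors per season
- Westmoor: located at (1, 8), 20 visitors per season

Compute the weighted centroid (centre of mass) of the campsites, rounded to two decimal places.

The minimiser of Σwᵢ‖p−pᵢ‖² is the weighted centroid p* = (Σwᵢpᵢ)/(Σwᵢ).
Σwᵢ = 450.
Σwᵢxᵢ = 200·1 + 200·2 + 30·5 + 20·1 = 770.
Σwᵢyᵢ = 200·5 + 200·6 + 30·9 + 20·8 = 2630.
x* = 770/450 = 1.71, y* = 2630/450 = 5.84.

(1.71, 5.84)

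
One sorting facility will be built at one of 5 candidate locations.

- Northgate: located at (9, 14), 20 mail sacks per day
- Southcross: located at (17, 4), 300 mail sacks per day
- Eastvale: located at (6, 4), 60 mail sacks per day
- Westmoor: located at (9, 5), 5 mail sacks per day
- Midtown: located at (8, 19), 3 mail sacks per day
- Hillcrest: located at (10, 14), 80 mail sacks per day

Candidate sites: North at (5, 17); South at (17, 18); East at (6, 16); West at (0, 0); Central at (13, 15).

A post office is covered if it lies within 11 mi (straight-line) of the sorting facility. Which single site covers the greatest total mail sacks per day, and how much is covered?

Coverage radius r = 11 mi; a point is covered iff (Δx)²+(Δy)² ≤ 11² = 121.
  North (5, 17): covers {Northgate, Midtown, Hillcrest} → 103
  South (17, 18): covers {Northgate, Midtown, Hillcrest} → 103
  East (6, 16): covers {Northgate, Midtown, Hillcrest} → 103
  West (0, 0): covers {Eastvale, Westmoor} → 65
  Central (13, 15): covers {Northgate, Westmoor, Midtown, Hillcrest} → 108
Maximum coverage at Central: 108 mail sacks per day.

Central, covering 108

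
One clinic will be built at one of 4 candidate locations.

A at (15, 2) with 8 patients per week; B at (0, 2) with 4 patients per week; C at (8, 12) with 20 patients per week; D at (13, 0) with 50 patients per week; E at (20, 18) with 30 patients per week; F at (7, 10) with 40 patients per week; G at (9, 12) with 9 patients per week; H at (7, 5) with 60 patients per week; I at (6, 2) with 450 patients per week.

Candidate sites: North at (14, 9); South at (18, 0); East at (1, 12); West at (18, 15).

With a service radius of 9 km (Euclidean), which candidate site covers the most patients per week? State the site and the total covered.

Coverage radius r = 9 km; a point is covered iff (Δx)²+(Δy)² ≤ 9² = 81.
  North (14, 9): covers {A, C, F, G, H} → 137
  South (18, 0): covers {A, D} → 58
  East (1, 12): covers {C, F, G} → 69
  West (18, 15): covers {E} → 30
Maximum coverage at North: 137 patients per week.

North, covering 137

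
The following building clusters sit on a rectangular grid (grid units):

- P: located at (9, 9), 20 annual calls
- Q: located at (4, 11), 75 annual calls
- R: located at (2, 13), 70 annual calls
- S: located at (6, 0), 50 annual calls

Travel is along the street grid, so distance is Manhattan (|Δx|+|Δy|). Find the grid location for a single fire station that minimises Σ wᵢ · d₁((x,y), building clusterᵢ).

(4, 11)

Manhattan distance separates: Σwᵢ(|x−xᵢ|+|y−yᵢ|) = Σwᵢ|x−xᵢ| + Σwᵢ|y−yᵢ|, so x and y are optimised independently as 1-D weighted medians.
Total weight W = 215; half = 107.5.
x-coordinate, sorted with cumulative weight:
  x=2 (R, w=70) cum 70
  x=4 (Q, w=75) cum 145  ← median
  x=6 (S, w=50) cum 195
  x=9 (P, w=20) cum 215
⇒ x* = 4
y-coordinate, sorted with cumulative weight:
  y=0 (S, w=50) cum 50
  y=9 (P, w=20) cum 70
  y=11 (Q, w=75) cum 145  ← median
  y=13 (R, w=70) cum 215
⇒ y* = 11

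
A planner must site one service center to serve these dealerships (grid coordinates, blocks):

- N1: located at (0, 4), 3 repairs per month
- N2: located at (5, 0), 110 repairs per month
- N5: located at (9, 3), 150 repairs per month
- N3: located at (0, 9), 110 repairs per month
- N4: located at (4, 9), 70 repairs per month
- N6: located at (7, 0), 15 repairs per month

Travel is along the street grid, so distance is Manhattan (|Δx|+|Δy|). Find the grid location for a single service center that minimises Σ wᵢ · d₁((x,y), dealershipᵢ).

Manhattan distance separates: Σwᵢ(|x−xᵢ|+|y−yᵢ|) = Σwᵢ|x−xᵢ| + Σwᵢ|y−yᵢ|, so x and y are optimised independently as 1-D weighted medians.
Total weight W = 458; half = 229.
x-coordinate, sorted with cumulative weight:
  x=0 (N1, w=3) cum 3
  x=0 (N3, w=110) cum 113
  x=4 (N4, w=70) cum 183
  x=5 (N2, w=110) cum 293  ← median
  x=7 (N6, w=15) cum 308
  x=9 (N5, w=150) cum 458
⇒ x* = 5
y-coordinate, sorted with cumulative weight:
  y=0 (N2, w=110) cum 110
  y=0 (N6, w=15) cum 125
  y=3 (N5, w=150) cum 275  ← median
  y=4 (N1, w=3) cum 278
  y=9 (N3, w=110) cum 388
  y=9 (N4, w=70) cum 458
⇒ y* = 3

(5, 3)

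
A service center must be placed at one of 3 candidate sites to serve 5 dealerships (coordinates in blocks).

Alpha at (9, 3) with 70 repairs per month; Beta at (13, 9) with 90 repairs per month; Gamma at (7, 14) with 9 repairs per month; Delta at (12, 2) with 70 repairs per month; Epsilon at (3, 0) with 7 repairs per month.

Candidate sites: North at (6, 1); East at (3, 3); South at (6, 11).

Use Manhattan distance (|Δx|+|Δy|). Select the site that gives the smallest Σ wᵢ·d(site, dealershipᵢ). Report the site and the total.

North, total 2344 blocks

Total weighted distance at each candidate:
  North (6, 1): total = 2344
  East (3, 3): total = 2716
  South (6, 11): total = 2764
Minimum is at North with total 2344 blocks.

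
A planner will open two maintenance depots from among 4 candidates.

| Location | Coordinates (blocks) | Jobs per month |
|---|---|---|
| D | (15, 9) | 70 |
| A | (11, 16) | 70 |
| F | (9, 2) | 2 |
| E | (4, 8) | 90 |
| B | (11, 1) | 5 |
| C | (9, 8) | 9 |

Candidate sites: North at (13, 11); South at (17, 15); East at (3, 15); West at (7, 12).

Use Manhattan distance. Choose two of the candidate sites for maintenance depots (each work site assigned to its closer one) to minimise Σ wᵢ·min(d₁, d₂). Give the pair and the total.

{North, West}, total 1538

Evaluate every pair (each demand assigned to the nearer of the two):
  {North, West}: total = 1538
  {North, East}: total = 1639
  {South, West}: total = 1833
  {North, South}: total = 1999
  {South, East}: total = 2025
  {East, West}: total = 2113
Best pair: {North, West} with total 1538.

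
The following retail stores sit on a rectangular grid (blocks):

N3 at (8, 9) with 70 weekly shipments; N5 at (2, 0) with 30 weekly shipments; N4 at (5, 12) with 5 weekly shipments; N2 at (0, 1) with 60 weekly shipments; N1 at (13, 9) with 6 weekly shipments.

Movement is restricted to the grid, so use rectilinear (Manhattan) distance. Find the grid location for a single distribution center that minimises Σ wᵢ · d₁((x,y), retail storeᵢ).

(2, 1)

Manhattan distance separates: Σwᵢ(|x−xᵢ|+|y−yᵢ|) = Σwᵢ|x−xᵢ| + Σwᵢ|y−yᵢ|, so x and y are optimised independently as 1-D weighted medians.
Total weight W = 171; half = 85.5.
x-coordinate, sorted with cumulative weight:
  x=0 (N2, w=60) cum 60
  x=2 (N5, w=30) cum 90  ← median
  x=5 (N4, w=5) cum 95
  x=8 (N3, w=70) cum 165
  x=13 (N1, w=6) cum 171
⇒ x* = 2
y-coordinate, sorted with cumulative weight:
  y=0 (N5, w=30) cum 30
  y=1 (N2, w=60) cum 90  ← median
  y=9 (N3, w=70) cum 160
  y=9 (N1, w=6) cum 166
  y=12 (N4, w=5) cum 171
⇒ y* = 1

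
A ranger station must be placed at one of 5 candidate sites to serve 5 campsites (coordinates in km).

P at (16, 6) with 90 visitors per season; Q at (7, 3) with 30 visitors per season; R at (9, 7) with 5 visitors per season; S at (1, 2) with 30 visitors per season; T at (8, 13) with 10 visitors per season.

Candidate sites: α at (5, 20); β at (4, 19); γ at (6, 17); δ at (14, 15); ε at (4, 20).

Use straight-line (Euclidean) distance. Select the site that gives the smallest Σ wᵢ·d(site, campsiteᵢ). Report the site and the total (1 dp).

Total weighted distance at each candidate:
  α (5, 20): total = 2813.3
  β (4, 19): total = 2735.6
  γ (6, 17): total = 2330.3
  δ (14, 15): total = 1908.5
  ε (4, 20): total = 2875.1
Minimum is at δ with total 1908.5 km.

δ, total 1908.5 km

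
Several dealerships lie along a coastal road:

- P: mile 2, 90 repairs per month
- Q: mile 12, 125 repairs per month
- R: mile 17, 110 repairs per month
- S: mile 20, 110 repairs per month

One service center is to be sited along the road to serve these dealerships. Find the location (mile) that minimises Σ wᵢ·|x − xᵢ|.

For a sum of weighted absolute distances on a line, the optimum is the weighted median (not the mean). Total weight W = 435; half-weight = 217.5.
Sort by position and accumulate weight:
  mile 2 (P, w=90) → cum 90
  mile 12 (Q, w=125) → cum 215
  mile 17 (R, w=110) → cum 325  ≥ 217.5 → median here
  mile 20 (S, w=110) → cum 435
Optimal location: mile 17.

x = 17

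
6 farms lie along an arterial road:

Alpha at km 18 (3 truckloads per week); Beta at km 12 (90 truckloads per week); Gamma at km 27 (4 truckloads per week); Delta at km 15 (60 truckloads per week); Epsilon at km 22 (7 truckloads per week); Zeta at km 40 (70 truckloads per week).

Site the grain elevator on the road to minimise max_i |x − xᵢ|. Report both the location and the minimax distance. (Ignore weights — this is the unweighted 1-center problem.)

location 26, max distance 14

The 1-center on a line is the midpoint of the two extreme points: leftmost at 12, rightmost at 40.
Optimal location = (12 + 40)/2 = 26; maximum distance = (40 − 12)/2 = 14.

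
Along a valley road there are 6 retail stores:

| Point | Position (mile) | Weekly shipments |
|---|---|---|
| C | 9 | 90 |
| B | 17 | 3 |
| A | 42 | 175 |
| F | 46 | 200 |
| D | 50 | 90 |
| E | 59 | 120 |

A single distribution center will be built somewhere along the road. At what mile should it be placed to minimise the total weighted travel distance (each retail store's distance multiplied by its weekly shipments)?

x = 46

For a sum of weighted absolute distances on a line, the optimum is the weighted median (not the mean). Total weight W = 678; half-weight = 339.
Sort by position and accumulate weight:
  mile 9 (C, w=90) → cum 90
  mile 17 (B, w=3) → cum 93
  mile 42 (A, w=175) → cum 268
  mile 46 (F, w=200) → cum 468  ≥ 339 → median here
  mile 50 (D, w=90) → cum 558
  mile 59 (E, w=120) → cum 678
Optimal location: mile 46.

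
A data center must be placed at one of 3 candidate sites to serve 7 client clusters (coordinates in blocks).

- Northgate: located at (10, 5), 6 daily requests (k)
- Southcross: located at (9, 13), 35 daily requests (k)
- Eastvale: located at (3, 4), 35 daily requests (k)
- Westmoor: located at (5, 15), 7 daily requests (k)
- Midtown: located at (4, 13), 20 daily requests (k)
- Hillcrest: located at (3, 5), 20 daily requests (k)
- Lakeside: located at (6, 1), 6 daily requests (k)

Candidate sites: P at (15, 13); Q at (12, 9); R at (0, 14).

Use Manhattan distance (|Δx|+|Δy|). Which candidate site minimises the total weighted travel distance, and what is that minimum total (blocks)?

R, total 1415 blocks

Total weighted distance at each candidate:
  P (15, 13): total = 1853
  Q (12, 9): total = 1446
  R (0, 14): total = 1415
Minimum is at R with total 1415 blocks.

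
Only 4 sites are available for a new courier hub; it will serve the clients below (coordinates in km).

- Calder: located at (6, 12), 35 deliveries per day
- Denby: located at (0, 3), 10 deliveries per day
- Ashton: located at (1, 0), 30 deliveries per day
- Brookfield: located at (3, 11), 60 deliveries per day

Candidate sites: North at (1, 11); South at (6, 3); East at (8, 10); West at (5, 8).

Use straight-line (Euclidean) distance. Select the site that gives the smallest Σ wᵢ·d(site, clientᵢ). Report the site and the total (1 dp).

Total weighted distance at each candidate:
  North (1, 11): total = 709.1
  South (6, 3): total = 1062.6
  East (8, 10): total = 877.4
  West (5, 8): total = 699.7
Minimum is at West with total 699.7 km.

West, total 699.7 km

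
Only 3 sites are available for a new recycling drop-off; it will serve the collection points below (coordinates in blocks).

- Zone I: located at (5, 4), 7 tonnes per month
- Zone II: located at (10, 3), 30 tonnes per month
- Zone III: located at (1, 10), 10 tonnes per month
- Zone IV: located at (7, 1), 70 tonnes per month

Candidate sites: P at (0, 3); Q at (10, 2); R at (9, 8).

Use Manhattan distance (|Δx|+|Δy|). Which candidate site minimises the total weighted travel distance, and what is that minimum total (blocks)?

Total weighted distance at each candidate:
  P (0, 3): total = 1052
  Q (10, 2): total = 529
  R (9, 8): total = 966
Minimum is at Q with total 529 blocks.

Q, total 529 blocks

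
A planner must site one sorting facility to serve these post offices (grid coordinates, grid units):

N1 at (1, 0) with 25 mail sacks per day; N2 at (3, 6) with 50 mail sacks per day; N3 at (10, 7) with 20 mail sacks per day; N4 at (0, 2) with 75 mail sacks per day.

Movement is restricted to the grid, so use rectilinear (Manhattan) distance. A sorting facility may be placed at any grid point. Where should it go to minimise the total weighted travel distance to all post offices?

Manhattan distance separates: Σwᵢ(|x−xᵢ|+|y−yᵢ|) = Σwᵢ|x−xᵢ| + Σwᵢ|y−yᵢ|, so x and y are optimised independently as 1-D weighted medians.
Total weight W = 170; half = 85.
x-coordinate, sorted with cumulative weight:
  x=0 (N4, w=75) cum 75
  x=1 (N1, w=25) cum 100  ← median
  x=3 (N2, w=50) cum 150
  x=10 (N3, w=20) cum 170
⇒ x* = 1
y-coordinate, sorted with cumulative weight:
  y=0 (N1, w=25) cum 25
  y=2 (N4, w=75) cum 100  ← median
  y=6 (N2, w=50) cum 150
  y=7 (N3, w=20) cum 170
⇒ y* = 2

(1, 2)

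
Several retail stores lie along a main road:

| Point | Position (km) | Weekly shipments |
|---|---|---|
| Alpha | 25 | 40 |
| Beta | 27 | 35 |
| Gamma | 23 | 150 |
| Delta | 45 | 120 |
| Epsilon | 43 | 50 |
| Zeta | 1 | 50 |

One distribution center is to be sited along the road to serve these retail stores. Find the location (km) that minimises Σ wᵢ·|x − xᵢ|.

For a sum of weighted absolute distances on a line, the optimum is the weighted median (not the mean). Total weight W = 445; half-weight = 222.5.
Sort by position and accumulate weight:
  km 1 (Zeta, w=50) → cum 50
  km 23 (Gamma, w=150) → cum 200
  km 25 (Alpha, w=40) → cum 240  ≥ 222.5 → median here
  km 27 (Beta, w=35) → cum 275
  km 43 (Epsilon, w=50) → cum 325
  km 45 (Delta, w=120) → cum 445
Optimal location: km 25.

x = 25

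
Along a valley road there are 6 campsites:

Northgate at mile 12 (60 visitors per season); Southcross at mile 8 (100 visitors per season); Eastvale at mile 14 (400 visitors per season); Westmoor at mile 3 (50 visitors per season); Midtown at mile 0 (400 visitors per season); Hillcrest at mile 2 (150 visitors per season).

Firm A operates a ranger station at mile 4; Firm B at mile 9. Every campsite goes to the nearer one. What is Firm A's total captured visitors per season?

600

The indifferent point is the midpoint (4+9)/2 = 6.5; campsites left of it (closer to Firm A at 4) go to Firm A, those right go to Firm B.
  Midtown at 0 (w=400) → Firm A
  Hillcrest at 2 (w=150) → Firm A
  Westmoor at 3 (w=50) → Firm A
  Southcross at 8 (w=100) → Firm B
  Northgate at 12 (w=60) → Firm B
  Eastvale at 14 (w=400) → Firm B
Firm A captures 600; Firm B captures 560.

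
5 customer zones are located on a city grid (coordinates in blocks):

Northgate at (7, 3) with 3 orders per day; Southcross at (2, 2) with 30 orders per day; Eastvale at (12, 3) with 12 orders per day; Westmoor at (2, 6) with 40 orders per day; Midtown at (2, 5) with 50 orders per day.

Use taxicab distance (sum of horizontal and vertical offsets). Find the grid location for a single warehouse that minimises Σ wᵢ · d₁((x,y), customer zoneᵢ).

Manhattan distance separates: Σwᵢ(|x−xᵢ|+|y−yᵢ|) = Σwᵢ|x−xᵢ| + Σwᵢ|y−yᵢ|, so x and y are optimised independently as 1-D weighted medians.
Total weight W = 135; half = 67.5.
x-coordinate, sorted with cumulative weight:
  x=2 (Southcross, w=30) cum 30
  x=2 (Westmoor, w=40) cum 70  ← median
  x=2 (Midtown, w=50) cum 120
  x=7 (Northgate, w=3) cum 123
  x=12 (Eastvale, w=12) cum 135
⇒ x* = 2
y-coordinate, sorted with cumulative weight:
  y=2 (Southcross, w=30) cum 30
  y=3 (Northgate, w=3) cum 33
  y=3 (Eastvale, w=12) cum 45
  y=5 (Midtown, w=50) cum 95  ← median
  y=6 (Westmoor, w=40) cum 135
⇒ y* = 5

(2, 5)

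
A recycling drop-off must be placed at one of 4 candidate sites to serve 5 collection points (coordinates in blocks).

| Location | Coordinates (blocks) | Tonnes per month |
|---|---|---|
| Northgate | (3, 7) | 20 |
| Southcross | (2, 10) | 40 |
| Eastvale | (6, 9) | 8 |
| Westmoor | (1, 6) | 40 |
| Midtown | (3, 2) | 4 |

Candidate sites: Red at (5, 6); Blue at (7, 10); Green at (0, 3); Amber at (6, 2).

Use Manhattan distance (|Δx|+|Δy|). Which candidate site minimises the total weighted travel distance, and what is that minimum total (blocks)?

Red, total 556 blocks

Total weighted distance at each candidate:
  Red (5, 6): total = 556
  Blue (7, 10): total = 804
  Green (0, 3): total = 772
  Amber (6, 2): total = 1068
Minimum is at Red with total 556 blocks.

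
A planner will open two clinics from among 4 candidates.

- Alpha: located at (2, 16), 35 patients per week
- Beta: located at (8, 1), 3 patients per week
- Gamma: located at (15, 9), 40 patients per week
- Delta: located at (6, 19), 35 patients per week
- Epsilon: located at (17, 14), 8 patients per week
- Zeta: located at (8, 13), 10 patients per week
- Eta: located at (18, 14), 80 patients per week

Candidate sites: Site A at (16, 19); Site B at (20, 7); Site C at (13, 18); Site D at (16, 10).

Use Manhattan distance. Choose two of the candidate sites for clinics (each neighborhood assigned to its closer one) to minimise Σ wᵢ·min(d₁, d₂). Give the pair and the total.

{Site C, Site D}, total 1486

Evaluate every pair (each demand assigned to the nearer of the two):
  {Site C, Site D}: total = 1486
  {Site A, Site D}: total = 1706
  {Site A, Site C}: total = 1949
  {Site B, Site C}: total = 1953
  {Site A, Site B}: total = 2027
  {Site B, Site D}: total = 2126
Best pair: {Site C, Site D} with total 1486.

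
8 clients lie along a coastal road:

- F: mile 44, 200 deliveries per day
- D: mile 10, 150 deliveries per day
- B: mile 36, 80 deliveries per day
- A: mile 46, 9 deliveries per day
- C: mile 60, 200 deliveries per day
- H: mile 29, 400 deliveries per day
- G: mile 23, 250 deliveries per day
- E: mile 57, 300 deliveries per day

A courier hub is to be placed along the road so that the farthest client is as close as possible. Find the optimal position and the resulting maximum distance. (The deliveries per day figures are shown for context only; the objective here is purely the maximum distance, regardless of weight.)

location 35, max distance 25

The 1-center on a line is the midpoint of the two extreme points: leftmost at 10, rightmost at 60.
Optimal location = (10 + 60)/2 = 35; maximum distance = (60 − 10)/2 = 25.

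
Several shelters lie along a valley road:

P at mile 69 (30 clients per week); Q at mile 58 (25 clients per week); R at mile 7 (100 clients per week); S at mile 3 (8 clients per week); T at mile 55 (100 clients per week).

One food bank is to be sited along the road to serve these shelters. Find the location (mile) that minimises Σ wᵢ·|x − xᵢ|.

For a sum of weighted absolute distances on a line, the optimum is the weighted median (not the mean). Total weight W = 263; half-weight = 131.5.
Sort by position and accumulate weight:
  mile 3 (S, w=8) → cum 8
  mile 7 (R, w=100) → cum 108
  mile 55 (T, w=100) → cum 208  ≥ 131.5 → median here
  mile 58 (Q, w=25) → cum 233
  mile 69 (P, w=30) → cum 263
Optimal location: mile 55.

x = 55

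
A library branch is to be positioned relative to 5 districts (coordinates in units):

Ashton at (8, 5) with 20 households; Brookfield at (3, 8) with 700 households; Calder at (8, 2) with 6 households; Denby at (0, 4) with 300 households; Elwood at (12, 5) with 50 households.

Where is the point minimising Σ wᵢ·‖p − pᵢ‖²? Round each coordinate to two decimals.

The minimiser of Σwᵢ‖p−pᵢ‖² is the weighted centroid p* = (Σwᵢpᵢ)/(Σwᵢ).
Σwᵢ = 1076.
Σwᵢxᵢ = 20·8 + 700·3 + 6·8 + 300·0 + 50·12 = 2908.
Σwᵢyᵢ = 20·5 + 700·8 + 6·2 + 300·4 + 50·5 = 7162.
x* = 2908/1076 = 2.70, y* = 7162/1076 = 6.66.

(2.70, 6.66)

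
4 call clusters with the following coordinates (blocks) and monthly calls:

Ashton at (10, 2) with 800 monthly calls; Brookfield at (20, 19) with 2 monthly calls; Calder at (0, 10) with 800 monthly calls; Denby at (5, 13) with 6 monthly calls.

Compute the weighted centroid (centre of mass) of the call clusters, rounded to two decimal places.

(5.02, 6.04)

The minimiser of Σwᵢ‖p−pᵢ‖² is the weighted centroid p* = (Σwᵢpᵢ)/(Σwᵢ).
Σwᵢ = 1608.
Σwᵢxᵢ = 800·10 + 2·20 + 800·0 + 6·5 = 8070.
Σwᵢyᵢ = 800·2 + 2·19 + 800·10 + 6·13 = 9716.
x* = 8070/1608 = 5.02, y* = 9716/1608 = 6.04.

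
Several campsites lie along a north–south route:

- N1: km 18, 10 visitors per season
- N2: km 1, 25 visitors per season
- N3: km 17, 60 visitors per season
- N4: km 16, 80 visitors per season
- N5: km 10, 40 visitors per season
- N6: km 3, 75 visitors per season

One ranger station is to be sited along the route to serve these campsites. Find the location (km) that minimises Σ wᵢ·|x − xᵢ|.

For a sum of weighted absolute distances on a line, the optimum is the weighted median (not the mean). Total weight W = 290; half-weight = 145.
Sort by position and accumulate weight:
  km 1 (N2, w=25) → cum 25
  km 3 (N6, w=75) → cum 100
  km 10 (N5, w=40) → cum 140
  km 16 (N4, w=80) → cum 220  ≥ 145 → median here
  km 17 (N3, w=60) → cum 280
  km 18 (N1, w=10) → cum 290
Optimal location: km 16.

x = 16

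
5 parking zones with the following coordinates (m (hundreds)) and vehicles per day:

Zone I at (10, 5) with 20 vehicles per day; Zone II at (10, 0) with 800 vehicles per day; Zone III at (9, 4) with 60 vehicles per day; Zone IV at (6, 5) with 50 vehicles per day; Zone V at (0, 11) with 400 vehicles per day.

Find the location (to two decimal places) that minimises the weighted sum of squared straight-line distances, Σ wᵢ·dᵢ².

(6.80, 3.75)

The minimiser of Σwᵢ‖p−pᵢ‖² is the weighted centroid p* = (Σwᵢpᵢ)/(Σwᵢ).
Σwᵢ = 1330.
Σwᵢxᵢ = 20·10 + 800·10 + 60·9 + 50·6 + 400·0 = 9040.
Σwᵢyᵢ = 20·5 + 800·0 + 60·4 + 50·5 + 400·11 = 4990.
x* = 9040/1330 = 6.80, y* = 4990/1330 = 3.75.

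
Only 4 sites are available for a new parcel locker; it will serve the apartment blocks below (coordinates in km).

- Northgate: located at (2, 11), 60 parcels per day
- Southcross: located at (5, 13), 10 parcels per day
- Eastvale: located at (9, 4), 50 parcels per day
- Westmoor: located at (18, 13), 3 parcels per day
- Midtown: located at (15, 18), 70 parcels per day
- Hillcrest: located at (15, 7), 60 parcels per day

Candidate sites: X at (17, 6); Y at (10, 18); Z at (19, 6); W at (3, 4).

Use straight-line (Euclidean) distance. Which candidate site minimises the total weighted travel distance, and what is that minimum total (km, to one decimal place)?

X, total 2506.9 km

Total weighted distance at each candidate:
  X (17, 6): total = 2506.9
  Y (10, 18): total = 2513.6
  Z (19, 6): total = 2883.7
  W (3, 4): total = 2901.8
Minimum is at X with total 2506.9 km.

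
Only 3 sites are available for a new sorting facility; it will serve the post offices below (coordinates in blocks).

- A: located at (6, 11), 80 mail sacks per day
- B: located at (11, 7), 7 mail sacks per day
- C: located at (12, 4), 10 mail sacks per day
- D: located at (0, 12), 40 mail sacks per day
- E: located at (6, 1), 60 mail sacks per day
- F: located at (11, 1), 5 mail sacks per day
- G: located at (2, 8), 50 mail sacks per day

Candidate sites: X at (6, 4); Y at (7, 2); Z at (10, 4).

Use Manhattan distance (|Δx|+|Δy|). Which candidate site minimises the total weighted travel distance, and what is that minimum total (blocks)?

X, total 1856 blocks

Total weighted distance at each candidate:
  X (6, 4): total = 1856
  Y (7, 2): total = 2308
  Z (10, 4): total = 2688
Minimum is at X with total 1856 blocks.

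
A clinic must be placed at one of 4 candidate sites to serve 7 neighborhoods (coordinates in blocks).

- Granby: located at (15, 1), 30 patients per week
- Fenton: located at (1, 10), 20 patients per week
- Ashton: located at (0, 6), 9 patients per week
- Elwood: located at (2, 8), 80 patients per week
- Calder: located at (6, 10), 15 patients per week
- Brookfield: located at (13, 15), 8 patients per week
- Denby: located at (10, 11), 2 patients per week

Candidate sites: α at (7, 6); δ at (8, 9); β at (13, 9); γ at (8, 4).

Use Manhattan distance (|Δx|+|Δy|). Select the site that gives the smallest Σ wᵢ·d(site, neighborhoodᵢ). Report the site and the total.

Total weighted distance at each candidate:
  α (7, 6): total = 1424
  δ (8, 9): total = 1410
  β (13, 9): total = 1842
  γ (8, 4): total = 1716
Minimum is at δ with total 1410 blocks.

δ, total 1410 blocks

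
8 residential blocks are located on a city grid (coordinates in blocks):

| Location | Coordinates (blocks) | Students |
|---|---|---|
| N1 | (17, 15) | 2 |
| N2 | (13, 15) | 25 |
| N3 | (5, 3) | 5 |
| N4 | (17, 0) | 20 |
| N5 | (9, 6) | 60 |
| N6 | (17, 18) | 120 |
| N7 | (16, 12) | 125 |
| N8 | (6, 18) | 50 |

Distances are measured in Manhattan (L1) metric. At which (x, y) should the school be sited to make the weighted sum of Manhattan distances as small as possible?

(16, 12)

Manhattan distance separates: Σwᵢ(|x−xᵢ|+|y−yᵢ|) = Σwᵢ|x−xᵢ| + Σwᵢ|y−yᵢ|, so x and y are optimised independently as 1-D weighted medians.
Total weight W = 407; half = 203.5.
x-coordinate, sorted with cumulative weight:
  x=5 (N3, w=5) cum 5
  x=6 (N8, w=50) cum 55
  x=9 (N5, w=60) cum 115
  x=13 (N2, w=25) cum 140
  x=16 (N7, w=125) cum 265  ← median
  x=17 (N1, w=2) cum 267
  x=17 (N4, w=20) cum 287
  x=17 (N6, w=120) cum 407
⇒ x* = 16
y-coordinate, sorted with cumulative weight:
  y=0 (N4, w=20) cum 20
  y=3 (N3, w=5) cum 25
  y=6 (N5, w=60) cum 85
  y=12 (N7, w=125) cum 210  ← median
  y=15 (N1, w=2) cum 212
  y=15 (N2, w=25) cum 237
  y=18 (N6, w=120) cum 357
  y=18 (N8, w=50) cum 407
⇒ y* = 12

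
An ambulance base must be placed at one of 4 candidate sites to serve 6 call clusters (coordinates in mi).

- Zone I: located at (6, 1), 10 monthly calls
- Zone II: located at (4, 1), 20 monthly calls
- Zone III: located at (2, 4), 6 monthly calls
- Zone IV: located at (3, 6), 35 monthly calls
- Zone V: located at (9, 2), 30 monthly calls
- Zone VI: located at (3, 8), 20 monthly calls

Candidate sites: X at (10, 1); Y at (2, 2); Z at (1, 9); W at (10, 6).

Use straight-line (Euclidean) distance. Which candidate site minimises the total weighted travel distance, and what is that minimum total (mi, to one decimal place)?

Y, total 573.9 mi

Total weighted distance at each candidate:
  X (10, 1): total = 752.8
  Y (2, 2): total = 573.9
  Z (1, 9): total = 785.6
  W (10, 6): total = 784.0
Minimum is at Y with total 573.9 mi.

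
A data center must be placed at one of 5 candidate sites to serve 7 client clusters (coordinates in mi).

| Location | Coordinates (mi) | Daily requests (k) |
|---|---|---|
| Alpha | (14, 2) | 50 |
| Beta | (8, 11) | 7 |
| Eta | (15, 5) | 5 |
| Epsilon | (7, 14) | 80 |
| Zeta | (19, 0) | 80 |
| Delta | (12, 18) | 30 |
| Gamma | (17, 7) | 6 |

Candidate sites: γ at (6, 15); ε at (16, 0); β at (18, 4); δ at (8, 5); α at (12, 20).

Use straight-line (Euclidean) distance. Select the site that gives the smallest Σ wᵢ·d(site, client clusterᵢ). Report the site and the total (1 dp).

Total weighted distance at each candidate:
  γ (6, 15): total = 2845.7
  ε (16, 0): total = 2429.2
  β (18, 4): total = 2319.9
  δ (8, 5): total = 2566.8
  α (12, 20): total = 3514.5
Minimum is at β with total 2319.9 mi.

β, total 2319.9 mi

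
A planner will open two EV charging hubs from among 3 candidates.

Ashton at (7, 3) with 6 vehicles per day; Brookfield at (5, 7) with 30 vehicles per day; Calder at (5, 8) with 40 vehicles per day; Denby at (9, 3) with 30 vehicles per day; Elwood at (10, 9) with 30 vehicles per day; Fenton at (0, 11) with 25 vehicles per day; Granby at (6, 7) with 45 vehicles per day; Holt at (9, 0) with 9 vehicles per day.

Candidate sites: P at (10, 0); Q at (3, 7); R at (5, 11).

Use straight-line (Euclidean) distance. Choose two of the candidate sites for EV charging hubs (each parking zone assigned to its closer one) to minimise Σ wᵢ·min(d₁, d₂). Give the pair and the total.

Evaluate every pair (each demand assigned to the nearer of the two):
  {P, Q}: total = 757.2
  {P, R}: total = 841.4
  {Q, R}: total = 904.2
Best pair: {P, Q} with total 757.2.

{P, Q}, total 757.2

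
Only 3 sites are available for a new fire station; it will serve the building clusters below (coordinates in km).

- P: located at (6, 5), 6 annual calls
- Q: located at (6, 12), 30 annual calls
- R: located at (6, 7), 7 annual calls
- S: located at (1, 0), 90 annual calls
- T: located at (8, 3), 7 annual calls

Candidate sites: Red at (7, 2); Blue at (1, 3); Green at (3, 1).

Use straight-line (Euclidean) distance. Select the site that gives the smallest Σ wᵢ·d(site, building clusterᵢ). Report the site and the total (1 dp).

Green, total 658.0 km

Total weighted distance at each candidate:
  Red (7, 2): total = 935.3
  Blue (1, 3): total = 705.0
  Green (3, 1): total = 658.0
Minimum is at Green with total 658.0 km.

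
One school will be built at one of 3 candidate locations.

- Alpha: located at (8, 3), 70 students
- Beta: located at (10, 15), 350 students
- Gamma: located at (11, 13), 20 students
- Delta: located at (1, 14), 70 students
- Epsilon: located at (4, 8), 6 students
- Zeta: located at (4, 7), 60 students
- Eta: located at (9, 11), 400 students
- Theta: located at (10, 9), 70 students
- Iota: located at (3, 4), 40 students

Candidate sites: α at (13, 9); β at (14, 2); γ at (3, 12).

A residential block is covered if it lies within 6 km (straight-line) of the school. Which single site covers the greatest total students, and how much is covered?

Coverage radius r = 6 km; a point is covered iff (Δx)²+(Δy)² ≤ 6² = 36.
  α (13, 9): covers {Gamma, Eta, Theta} → 490
  β (14, 2): covers {none} → 0
  γ (3, 12): covers {Delta, Epsilon, Zeta} → 136
Maximum coverage at α: 490 students.

α, covering 490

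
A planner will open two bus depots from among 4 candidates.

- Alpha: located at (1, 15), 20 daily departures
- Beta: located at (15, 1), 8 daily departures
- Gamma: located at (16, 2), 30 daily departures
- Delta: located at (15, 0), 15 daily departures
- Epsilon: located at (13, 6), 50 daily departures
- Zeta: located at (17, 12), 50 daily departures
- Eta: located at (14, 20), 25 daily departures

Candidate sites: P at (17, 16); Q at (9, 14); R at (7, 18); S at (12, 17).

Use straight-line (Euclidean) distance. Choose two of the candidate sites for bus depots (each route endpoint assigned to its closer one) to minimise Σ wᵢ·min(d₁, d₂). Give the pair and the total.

Evaluate every pair (each demand assigned to the nearer of the two):
  {P, Q}: total = 1693.2
  {P, R}: total = 1781.7
  {Q, S}: total = 1811.9
  {P, S}: total = 1836.3
  {Q, R}: total = 1935.5
  {R, S}: total = 1985.0
Best pair: {P, Q} with total 1693.2.

{P, Q}, total 1693.2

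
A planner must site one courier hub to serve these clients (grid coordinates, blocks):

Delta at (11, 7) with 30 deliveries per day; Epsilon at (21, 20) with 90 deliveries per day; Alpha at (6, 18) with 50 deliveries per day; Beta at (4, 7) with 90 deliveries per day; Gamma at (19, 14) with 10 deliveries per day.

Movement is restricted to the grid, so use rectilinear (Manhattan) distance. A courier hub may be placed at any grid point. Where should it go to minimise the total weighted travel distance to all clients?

(6, 18)

Manhattan distance separates: Σwᵢ(|x−xᵢ|+|y−yᵢ|) = Σwᵢ|x−xᵢ| + Σwᵢ|y−yᵢ|, so x and y are optimised independently as 1-D weighted medians.
Total weight W = 270; half = 135.
x-coordinate, sorted with cumulative weight:
  x=4 (Beta, w=90) cum 90
  x=6 (Alpha, w=50) cum 140  ← median
  x=11 (Delta, w=30) cum 170
  x=19 (Gamma, w=10) cum 180
  x=21 (Epsilon, w=90) cum 270
⇒ x* = 6
y-coordinate, sorted with cumulative weight:
  y=7 (Delta, w=30) cum 30
  y=7 (Beta, w=90) cum 120
  y=14 (Gamma, w=10) cum 130
  y=18 (Alpha, w=50) cum 180  ← median
  y=20 (Epsilon, w=90) cum 270
⇒ y* = 18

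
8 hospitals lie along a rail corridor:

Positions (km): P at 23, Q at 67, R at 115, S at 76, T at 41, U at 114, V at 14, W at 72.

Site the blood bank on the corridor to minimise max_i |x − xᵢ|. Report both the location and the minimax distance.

The 1-center on a line is the midpoint of the two extreme points: leftmost at 14, rightmost at 115.
Optimal location = (14 + 115)/2 = 64.5; maximum distance = (115 − 14)/2 = 50.5.

location 64.5, max distance 50.5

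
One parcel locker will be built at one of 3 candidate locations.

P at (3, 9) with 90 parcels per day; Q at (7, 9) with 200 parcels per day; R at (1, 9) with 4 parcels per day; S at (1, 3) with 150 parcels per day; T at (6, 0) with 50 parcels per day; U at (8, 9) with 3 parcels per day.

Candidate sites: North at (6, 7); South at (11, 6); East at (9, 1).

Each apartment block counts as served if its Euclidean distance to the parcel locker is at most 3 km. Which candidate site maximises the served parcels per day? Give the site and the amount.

North, covering 203

Coverage radius r = 3 km; a point is covered iff (Δx)²+(Δy)² ≤ 3² = 9.
  North (6, 7): covers {Q, U} → 203
  South (11, 6): covers {none} → 0
  East (9, 1): covers {none} → 0
Maximum coverage at North: 203 parcels per day.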